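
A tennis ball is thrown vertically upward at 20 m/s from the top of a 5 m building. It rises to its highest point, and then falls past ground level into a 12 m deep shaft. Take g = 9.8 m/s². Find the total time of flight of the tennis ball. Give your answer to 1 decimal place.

Phase 1 (rising): v₀ = 20.0 m/s, a = -9.8 m/s².
v = v₀ + at → t = (0 − 20.0) / -9.8 = 2.04 s
v² = v₀² + 2aΔx → Δx = (0² − 20.0²)/(2·-9.8) = 20.4 m

Phase 2 (falling): v₀ = 0 m/s, a = -9.8 m/s².
Falls 37.4 m from rest: t = √(2·37.4/9.8) = 2.76 s; v = g·t = 27.1 m/s.
Total time = 2.04 + 2.76 = 4.80 s

4.8 s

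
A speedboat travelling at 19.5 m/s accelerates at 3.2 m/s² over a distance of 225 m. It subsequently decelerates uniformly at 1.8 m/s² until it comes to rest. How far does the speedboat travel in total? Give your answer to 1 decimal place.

Phase 1 (accelerating): v₀ = 19.5 m/s, a = 3.2 m/s².
v² = v₀² + 2aΔx = 19.5² + 2·3.2·225 = 1820 → v = 42.7 m/s
t = (v − v₀)/a = (42.7 − 19.5)/3.2 = 7.24 s

Phase 2 (decelerating): v₀ = 42.7 m/s, a = -1.8 m/s².
v = v₀ + at → t = (0 − 42.7) / -1.8 = 23.7 s
v² = v₀² + 2aΔx → Δx = (0² − 42.7²)/(2·-1.8) = 506 m
Total distance = 225 + 506 = 731 m

730.6 m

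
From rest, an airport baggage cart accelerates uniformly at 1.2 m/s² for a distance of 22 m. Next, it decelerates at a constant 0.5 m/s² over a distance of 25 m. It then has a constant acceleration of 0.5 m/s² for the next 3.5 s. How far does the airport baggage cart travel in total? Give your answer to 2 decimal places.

68.52 m

Phase 1 (accelerating): v₀ = 0 m/s, a = 1.2 m/s².
v² = v₀² + 2aΔx = 0² + 2·1.2·22 = 52.8 → v = 7.27 m/s
t = (v − v₀)/a = (7.27 − 0)/1.2 = 6.06 s

Phase 2 (decelerating): v₀ = 7.27 m/s, a = -0.5 m/s².
v² = v₀² + 2aΔx = 7.27² + 2·-0.5·25 = 27.8 → v = 5.27 m/s
t = (v − v₀)/a = (5.27 − 7.27)/-0.5 = 3.99 s

Phase 3 (accelerating): v₀ = 5.27 m/s, a = 0.5 m/s².
v = v₀ + at = 5.27 + (0.5)(3.5) = 7.02 m/s
Δx = v₀t + ½at² = 5.27·3.5 + 0.5·0.5·3.5² = 21.5 m
Total distance = 22.0 + 25.0 + 21.5 = 68.5 m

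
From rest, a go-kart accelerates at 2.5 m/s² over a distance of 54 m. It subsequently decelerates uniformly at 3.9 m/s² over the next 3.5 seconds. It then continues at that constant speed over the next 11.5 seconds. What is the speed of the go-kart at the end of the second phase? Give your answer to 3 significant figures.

2.78 m/s

Phase 1 (accelerating): v₀ = 0 m/s, a = 2.5 m/s².
v² = v₀² + 2aΔx = 0² + 2·2.5·54 = 270 → v = 16.4 m/s
t = (v − v₀)/a = (16.4 − 0)/2.5 = 6.57 s

Phase 2 (decelerating): v₀ = 16.4 m/s, a = -3.9 m/s².
v = v₀ + at = 16.4 + (-3.9)(3.5) = 2.78 m/s
Δx = v₀t + ½at² = 16.4·3.5 + 0.5·-3.9·3.5² = 33.6 m
Speed at end of phase 2 = 2.78 m/s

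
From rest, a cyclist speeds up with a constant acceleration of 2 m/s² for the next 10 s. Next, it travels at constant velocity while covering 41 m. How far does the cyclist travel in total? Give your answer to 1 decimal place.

Phase 1 (accelerating): v₀ = 0 m/s, a = 2 m/s².
v = v₀ + at = 0 + (2)(10) = 20.0 m/s
Δx = v₀t + ½at² = 0·10 + 0.5·2·10² = 100 m

Phase 2 (constant speed): v₀ = 20.0 m/s, a = 0 m/s².
Constant speed: t = d/v = 41/20.0 = 2.05 s
Total distance = 100 + 41.0 = 141 m

141.0 m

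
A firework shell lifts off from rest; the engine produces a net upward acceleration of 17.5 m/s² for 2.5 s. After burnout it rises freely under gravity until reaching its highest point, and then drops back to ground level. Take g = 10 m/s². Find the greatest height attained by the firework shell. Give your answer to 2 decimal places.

Phase 1 (powered ascent): v₀ = 0 m/s, a = 17.5 m/s².
v = v₀ + at = 0 + (17.5)(2.5) = 43.8 m/s
Δx = v₀t + ½at² = 0·2.5 + 0.5·17.5·2.5² = 54.7 m

Phase 2 (coasting upward): v₀ = 43.8 m/s, a = -10 m/s².
v = v₀ + at → t = (0 − 43.8) / -10 = 4.38 s
v² = v₀² + 2aΔx → Δx = (0² − 43.8²)/(2·-10) = 95.7 m
Maximum height = 54.7 + 95.7 = 150 m

150.39 m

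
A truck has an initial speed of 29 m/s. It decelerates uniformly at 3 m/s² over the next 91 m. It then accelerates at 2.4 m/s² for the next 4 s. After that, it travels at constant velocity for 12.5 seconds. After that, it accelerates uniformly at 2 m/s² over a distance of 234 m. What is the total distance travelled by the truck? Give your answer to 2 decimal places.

747.60 m

Phase 1 (decelerating): v₀ = 29.0 m/s, a = -3 m/s².
v² = v₀² + 2aΔx = 29.0² + 2·-3·91 = 295 → v = 17.2 m/s
t = (v − v₀)/a = (17.2 − 29.0)/-3 = 3.94 s

Phase 2 (accelerating): v₀ = 17.2 m/s, a = 2.4 m/s².
v = v₀ + at = 17.2 + (2.4)(4) = 26.8 m/s
Δx = v₀t + ½at² = 17.2·4 + 0.5·2.4·4² = 87.9 m

Phase 3 (constant speed): v₀ = 26.8 m/s, a = 0 m/s².
v = v₀ + at = 26.8 + (0)(12.5) = 26.8 m/s
Δx = v₀t + ½at² = 26.8·12.5 + 0.5·0·12.5² = 335 m

Phase 4 (accelerating): v₀ = 26.8 m/s, a = 2 m/s².
v² = v₀² + 2aΔx = 26.8² + 2·2·234 = 1650 → v = 40.7 m/s
t = (v − v₀)/a = (40.7 − 26.8)/2 = 6.94 s
Total distance = 91.0 + 87.9 + 335 + 234 = 748 m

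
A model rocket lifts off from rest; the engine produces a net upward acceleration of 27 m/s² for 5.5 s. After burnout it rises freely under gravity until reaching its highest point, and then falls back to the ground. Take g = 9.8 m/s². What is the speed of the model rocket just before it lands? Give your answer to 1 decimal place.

Phase 1 (powered ascent): v₀ = 0 m/s, a = 27 m/s².
v = v₀ + at = 0 + (27)(5.5) = 148 m/s
Δx = v₀t + ½at² = 0·5.5 + 0.5·27·5.5² = 408 m

Phase 2 (coasting upward): v₀ = 148 m/s, a = -9.8 m/s².
v = v₀ + at → t = (0 − 148) / -9.8 = 15.2 s
v² = v₀² + 2aΔx → Δx = (0² − 148²)/(2·-9.8) = 1130 m

Phase 3 (free fall): v₀ = 0 m/s, a = -9.8 m/s².
Falls 1530 m from rest: t = √(2·1530/9.8) = 17.7 s; v = g·t = 173 m/s.
Impact speed = 173 m/s

173.4 m/s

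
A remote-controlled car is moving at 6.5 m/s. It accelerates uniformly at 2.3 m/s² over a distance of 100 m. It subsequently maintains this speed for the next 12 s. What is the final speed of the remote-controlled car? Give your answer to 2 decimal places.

22.41 m/s

Phase 1 (accelerating): v₀ = 6.50 m/s, a = 2.3 m/s².
v² = v₀² + 2aΔx = 6.50² + 2·2.3·100 = 502 → v = 22.4 m/s
t = (v − v₀)/a = (22.4 − 6.50)/2.3 = 6.92 s

Phase 2 (constant speed): v₀ = 22.4 m/s, a = 0 m/s².
v = v₀ + at = 22.4 + (0)(12) = 22.4 m/s
Δx = v₀t + ½at² = 22.4·12 + 0.5·0·12² = 269 m
Final speed = 22.4 m/s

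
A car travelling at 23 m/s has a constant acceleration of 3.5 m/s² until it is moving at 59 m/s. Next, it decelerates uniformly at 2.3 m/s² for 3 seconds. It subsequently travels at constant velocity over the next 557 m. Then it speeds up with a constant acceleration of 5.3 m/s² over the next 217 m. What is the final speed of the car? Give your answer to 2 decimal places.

70.81 m/s

Phase 1 (accelerating): v₀ = 23.0 m/s, a = 3.5 m/s².
v = v₀ + at → t = (59 − 23.0) / 3.5 = 10.3 s
v² = v₀² + 2aΔx → Δx = (59² − 23.0²)/(2·3.5) = 422 m

Phase 2 (decelerating): v₀ = 59.0 m/s, a = -2.3 m/s².
v = v₀ + at = 59.0 + (-2.3)(3) = 52.1 m/s
Δx = v₀t + ½at² = 59.0·3 + 0.5·-2.3·3² = 167 m

Phase 3 (constant speed): v₀ = 52.1 m/s, a = 0 m/s².
Constant speed: t = d/v = 557/52.1 = 10.7 s

Phase 4 (accelerating): v₀ = 52.1 m/s, a = 5.3 m/s².
v² = v₀² + 2aΔx = 52.1² + 2·5.3·217 = 5010 → v = 70.8 m/s
t = (v − v₀)/a = (70.8 − 52.1)/5.3 = 3.53 s
Final speed = 70.8 m/s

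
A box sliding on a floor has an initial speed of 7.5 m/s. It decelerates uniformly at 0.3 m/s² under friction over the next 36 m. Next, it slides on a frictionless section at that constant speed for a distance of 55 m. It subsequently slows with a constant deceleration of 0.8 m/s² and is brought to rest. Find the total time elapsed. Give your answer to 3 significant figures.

22.1 s

Phase 1 (decelerating): v₀ = 7.50 m/s, a = -0.3 m/s².
v² = v₀² + 2aΔx = 7.50² + 2·-0.3·36 = 34.7 → v = 5.89 m/s
t = (v − v₀)/a = (5.89 − 7.50)/-0.3 = 5.38 s

Phase 2 (constant speed): v₀ = 5.89 m/s, a = 0 m/s².
Constant speed: t = d/v = 55/5.89 = 9.34 s

Phase 3 (decelerating): v₀ = 5.89 m/s, a = -0.8 m/s².
v = v₀ + at → t = (0 − 5.89) / -0.8 = 7.36 s
v² = v₀² + 2aΔx → Δx = (0² − 5.89²)/(2·-0.8) = 21.7 m
Total time = 5.38 + 9.34 + 7.36 = 22.1 s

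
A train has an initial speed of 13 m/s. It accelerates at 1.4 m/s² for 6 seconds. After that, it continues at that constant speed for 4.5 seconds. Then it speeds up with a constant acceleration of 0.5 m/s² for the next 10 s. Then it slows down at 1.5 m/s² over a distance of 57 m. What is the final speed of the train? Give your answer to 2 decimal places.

22.93 m/s

Phase 1 (accelerating): v₀ = 13.0 m/s, a = 1.4 m/s².
v = v₀ + at = 13.0 + (1.4)(6) = 21.4 m/s
Δx = v₀t + ½at² = 13.0·6 + 0.5·1.4·6² = 103 m

Phase 2 (constant speed): v₀ = 21.4 m/s, a = 0 m/s².
v = v₀ + at = 21.4 + (0)(4.5) = 21.4 m/s
Δx = v₀t + ½at² = 21.4·4.5 + 0.5·0·4.5² = 96.3 m

Phase 3 (accelerating): v₀ = 21.4 m/s, a = 0.5 m/s².
v = v₀ + at = 21.4 + (0.5)(10) = 26.4 m/s
Δx = v₀t + ½at² = 21.4·10 + 0.5·0.5·10² = 239 m

Phase 4 (decelerating): v₀ = 26.4 m/s, a = -1.5 m/s².
v² = v₀² + 2aΔx = 26.4² + 2·-1.5·57 = 526 → v = 22.9 m/s
t = (v − v₀)/a = (22.9 − 26.4)/-1.5 = 2.31 s
Final speed = 22.9 m/s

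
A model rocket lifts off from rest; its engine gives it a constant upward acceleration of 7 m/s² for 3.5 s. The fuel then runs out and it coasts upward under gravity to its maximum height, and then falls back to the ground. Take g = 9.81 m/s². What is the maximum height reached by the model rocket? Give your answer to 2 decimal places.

Phase 1 (powered ascent): v₀ = 0 m/s, a = 7 m/s².
v = v₀ + at = 0 + (7)(3.5) = 24.5 m/s
Δx = v₀t + ½at² = 0·3.5 + 0.5·7·3.5² = 42.9 m

Phase 2 (coasting upward): v₀ = 24.5 m/s, a = -9.81 m/s².
v = v₀ + at → t = (0 − 24.5) / -9.81 = 2.50 s
v² = v₀² + 2aΔx → Δx = (0² − 24.5²)/(2·-9.81) = 30.6 m
Maximum height = 42.9 + 30.6 = 73.5 m

73.47 m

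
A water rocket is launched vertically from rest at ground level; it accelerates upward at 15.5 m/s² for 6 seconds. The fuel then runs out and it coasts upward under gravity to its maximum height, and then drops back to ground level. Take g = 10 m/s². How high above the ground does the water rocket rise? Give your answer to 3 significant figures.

Phase 1 (powered ascent): v₀ = 0 m/s, a = 15.5 m/s².
v = v₀ + at = 0 + (15.5)(6) = 93.0 m/s
Δx = v₀t + ½at² = 0·6 + 0.5·15.5·6² = 279 m

Phase 2 (coasting upward): v₀ = 93.0 m/s, a = -10 m/s².
v = v₀ + at → t = (0 − 93.0) / -10 = 9.30 s
v² = v₀² + 2aΔx → Δx = (0² − 93.0²)/(2·-10) = 432 m
Maximum height = 279 + 432 = 711 m

711 m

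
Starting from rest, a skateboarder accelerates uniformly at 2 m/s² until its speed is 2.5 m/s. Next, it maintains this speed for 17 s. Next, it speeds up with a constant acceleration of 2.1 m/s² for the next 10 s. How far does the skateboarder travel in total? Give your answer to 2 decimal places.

174.06 m

Phase 1 (accelerating): v₀ = 0 m/s, a = 2 m/s².
v = v₀ + at → t = (2.5 − 0) / 2 = 1.25 s
v² = v₀² + 2aΔx → Δx = (2.5² − 0²)/(2·2) = 1.56 m

Phase 2 (constant speed): v₀ = 2.50 m/s, a = 0 m/s².
v = v₀ + at = 2.50 + (0)(17) = 2.50 m/s
Δx = v₀t + ½at² = 2.50·17 + 0.5·0·17² = 42.5 m

Phase 3 (accelerating): v₀ = 2.50 m/s, a = 2.1 m/s².
v = v₀ + at = 2.50 + (2.1)(10) = 23.5 m/s
Δx = v₀t + ½at² = 2.50·10 + 0.5·2.1·10² = 130 m
Total distance = 1.56 + 42.5 + 130 = 174 m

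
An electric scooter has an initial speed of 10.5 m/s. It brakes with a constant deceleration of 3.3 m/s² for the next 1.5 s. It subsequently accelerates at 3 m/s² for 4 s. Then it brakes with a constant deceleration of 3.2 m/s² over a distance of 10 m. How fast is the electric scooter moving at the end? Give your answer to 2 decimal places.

Phase 1 (decelerating): v₀ = 10.5 m/s, a = -3.3 m/s².
v = v₀ + at = 10.5 + (-3.3)(1.5) = 5.55 m/s
Δx = v₀t + ½at² = 10.5·1.5 + 0.5·-3.3·1.5² = 12.0 m

Phase 2 (accelerating): v₀ = 5.55 m/s, a = 3 m/s².
v = v₀ + at = 5.55 + (3)(4) = 17.6 m/s
Δx = v₀t + ½at² = 5.55·4 + 0.5·3·4² = 46.2 m

Phase 3 (decelerating): v₀ = 17.6 m/s, a = -3.2 m/s².
v² = v₀² + 2aΔx = 17.6² + 2·-3.2·10 = 244 → v = 15.6 m/s
t = (v − v₀)/a = (15.6 − 17.6)/-3.2 = 0.603 s
Final speed = 15.6 m/s

15.62 m/s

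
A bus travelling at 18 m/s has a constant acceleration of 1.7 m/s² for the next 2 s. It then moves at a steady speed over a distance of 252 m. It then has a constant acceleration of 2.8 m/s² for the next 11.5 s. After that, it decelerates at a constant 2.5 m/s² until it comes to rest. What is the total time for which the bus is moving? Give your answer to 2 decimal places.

Phase 1 (accelerating): v₀ = 18.0 m/s, a = 1.7 m/s².
v = v₀ + at = 18.0 + (1.7)(2) = 21.4 m/s
Δx = v₀t + ½at² = 18.0·2 + 0.5·1.7·2² = 39.4 m

Phase 2 (constant speed): v₀ = 21.4 m/s, a = 0 m/s².
Constant speed: t = d/v = 252/21.4 = 11.8 s

Phase 3 (accelerating): v₀ = 21.4 m/s, a = 2.8 m/s².
v = v₀ + at = 21.4 + (2.8)(11.5) = 53.6 m/s
Δx = v₀t + ½at² = 21.4·11.5 + 0.5·2.8·11.5² = 431 m

Phase 4 (decelerating): v₀ = 53.6 m/s, a = -2.5 m/s².
v = v₀ + at → t = (0 − 53.6) / -2.5 = 21.4 s
v² = v₀² + 2aΔx → Δx = (0² − 53.6²)/(2·-2.5) = 575 m
Total time = 2.00 + 11.8 + 11.5 + 21.4 = 46.7 s

46.72 s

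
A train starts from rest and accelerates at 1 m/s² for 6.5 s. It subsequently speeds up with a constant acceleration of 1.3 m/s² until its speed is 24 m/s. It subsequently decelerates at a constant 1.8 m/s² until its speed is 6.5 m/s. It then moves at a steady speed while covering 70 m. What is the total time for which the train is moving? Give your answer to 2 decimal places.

Phase 1 (accelerating): v₀ = 0 m/s, a = 1 m/s².
v = v₀ + at = 0 + (1)(6.5) = 6.50 m/s
Δx = v₀t + ½at² = 0·6.5 + 0.5·1·6.5² = 21.1 m

Phase 2 (accelerating): v₀ = 6.50 m/s, a = 1.3 m/s².
v = v₀ + at → t = (24 − 6.50) / 1.3 = 13.5 s
v² = v₀² + 2aΔx → Δx = (24² − 6.50²)/(2·1.3) = 205 m

Phase 3 (decelerating): v₀ = 24.0 m/s, a = -1.8 m/s².
v = v₀ + at → t = (6.5 − 24.0) / -1.8 = 9.72 s
v² = v₀² + 2aΔx → Δx = (6.5² − 24.0²)/(2·-1.8) = 148 m

Phase 4 (constant speed): v₀ = 6.50 m/s, a = 0 m/s².
Constant speed: t = d/v = 70/6.50 = 10.8 s
Total time = 6.50 + 13.5 + 9.72 + 10.8 = 40.5 s

40.45 s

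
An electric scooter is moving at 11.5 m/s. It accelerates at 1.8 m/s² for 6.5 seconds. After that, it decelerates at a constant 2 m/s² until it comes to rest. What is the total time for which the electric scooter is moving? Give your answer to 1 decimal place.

Phase 1 (accelerating): v₀ = 11.5 m/s, a = 1.8 m/s².
v = v₀ + at = 11.5 + (1.8)(6.5) = 23.2 m/s
Δx = v₀t + ½at² = 11.5·6.5 + 0.5·1.8·6.5² = 113 m

Phase 2 (decelerating): v₀ = 23.2 m/s, a = -2 m/s².
v = v₀ + at → t = (0 − 23.2) / -2 = 11.6 s
v² = v₀² + 2aΔx → Δx = (0² − 23.2²)/(2·-2) = 135 m
Total time = 6.50 + 11.6 = 18.1 s

18.1 s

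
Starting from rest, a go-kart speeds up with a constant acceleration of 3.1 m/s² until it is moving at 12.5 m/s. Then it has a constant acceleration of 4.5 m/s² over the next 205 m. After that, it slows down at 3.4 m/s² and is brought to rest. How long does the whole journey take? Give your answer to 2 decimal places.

Phase 1 (accelerating): v₀ = 0 m/s, a = 3.1 m/s².
v = v₀ + at → t = (12.5 − 0) / 3.1 = 4.03 s
v² = v₀² + 2aΔx → Δx = (12.5² − 0²)/(2·3.1) = 25.2 m

Phase 2 (accelerating): v₀ = 12.5 m/s, a = 4.5 m/s².
v² = v₀² + 2aΔx = 12.5² + 2·4.5·205 = 2000 → v = 44.7 m/s
t = (v − v₀)/a = (44.7 − 12.5)/4.5 = 7.16 s

Phase 3 (decelerating): v₀ = 44.7 m/s, a = -3.4 m/s².
v = v₀ + at → t = (0 − 44.7) / -3.4 = 13.2 s
v² = v₀² + 2aΔx → Δx = (0² − 44.7²)/(2·-3.4) = 294 m
Total time = 4.03 + 7.16 + 13.2 = 24.4 s

24.35 s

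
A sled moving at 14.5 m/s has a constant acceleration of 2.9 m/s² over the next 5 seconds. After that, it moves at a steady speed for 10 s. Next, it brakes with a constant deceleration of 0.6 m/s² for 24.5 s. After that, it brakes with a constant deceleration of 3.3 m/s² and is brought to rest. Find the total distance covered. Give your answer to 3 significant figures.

Phase 1 (accelerating): v₀ = 14.5 m/s, a = 2.9 m/s².
v = v₀ + at = 14.5 + (2.9)(5) = 29.0 m/s
Δx = v₀t + ½at² = 14.5·5 + 0.5·2.9·5² = 109 m

Phase 2 (constant speed): v₀ = 29.0 m/s, a = 0 m/s².
v = v₀ + at = 29.0 + (0)(10) = 29.0 m/s
Δx = v₀t + ½at² = 29.0·10 + 0.5·0·10² = 290 m

Phase 3 (decelerating): v₀ = 29.0 m/s, a = -0.6 m/s².
v = v₀ + at = 29.0 + (-0.6)(24.5) = 14.3 m/s
Δx = v₀t + ½at² = 29.0·24.5 + 0.5·-0.6·24.5² = 530 m

Phase 4 (decelerating): v₀ = 14.3 m/s, a = -3.3 m/s².
v = v₀ + at → t = (0 − 14.3) / -3.3 = 4.33 s
v² = v₀² + 2aΔx → Δx = (0² − 14.3²)/(2·-3.3) = 31.0 m
Total distance = 109 + 290 + 530 + 31.0 = 960 m

960 m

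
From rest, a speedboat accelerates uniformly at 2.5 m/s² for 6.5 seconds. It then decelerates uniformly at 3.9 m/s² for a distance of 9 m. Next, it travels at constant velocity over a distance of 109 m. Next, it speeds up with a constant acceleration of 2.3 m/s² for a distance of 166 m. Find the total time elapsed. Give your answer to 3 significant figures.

22.3 s

Phase 1 (accelerating): v₀ = 0 m/s, a = 2.5 m/s².
v = v₀ + at = 0 + (2.5)(6.5) = 16.2 m/s
Δx = v₀t + ½at² = 0·6.5 + 0.5·2.5·6.5² = 52.8 m

Phase 2 (decelerating): v₀ = 16.2 m/s, a = -3.9 m/s².
v² = v₀² + 2aΔx = 16.2² + 2·-3.9·9 = 194 → v = 13.9 m/s
t = (v − v₀)/a = (13.9 − 16.2)/-3.9 = 0.597 s

Phase 3 (constant speed): v₀ = 13.9 m/s, a = 0 m/s².
Constant speed: t = d/v = 109/13.9 = 7.83 s

Phase 4 (accelerating): v₀ = 13.9 m/s, a = 2.3 m/s².
v² = v₀² + 2aΔx = 13.9² + 2·2.3·166 = 957 → v = 30.9 m/s
t = (v − v₀)/a = (30.9 − 13.9)/2.3 = 7.40 s
Total time = 6.50 + 0.597 + 7.83 + 7.40 = 22.3 s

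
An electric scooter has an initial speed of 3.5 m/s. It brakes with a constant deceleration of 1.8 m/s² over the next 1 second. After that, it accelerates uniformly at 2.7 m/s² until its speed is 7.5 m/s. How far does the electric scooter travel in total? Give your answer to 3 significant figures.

Phase 1 (decelerating): v₀ = 3.50 m/s, a = -1.8 m/s².
v = v₀ + at = 3.50 + (-1.8)(1) = 1.70 m/s
Δx = v₀t + ½at² = 3.50·1 + 0.5·-1.8·1² = 2.60 m

Phase 2 (accelerating): v₀ = 1.70 m/s, a = 2.7 m/s².
v = v₀ + at → t = (7.5 − 1.70) / 2.7 = 2.15 s
v² = v₀² + 2aΔx → Δx = (7.5² − 1.70²)/(2·2.7) = 9.88 m
Total distance = 2.60 + 9.88 = 12.5 m

12.5 m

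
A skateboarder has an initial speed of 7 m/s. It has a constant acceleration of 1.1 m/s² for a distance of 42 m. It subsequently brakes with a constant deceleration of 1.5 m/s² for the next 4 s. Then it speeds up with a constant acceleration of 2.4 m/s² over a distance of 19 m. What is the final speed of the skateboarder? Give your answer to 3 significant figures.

11.2 m/s

Phase 1 (accelerating): v₀ = 7.00 m/s, a = 1.1 m/s².
v² = v₀² + 2aΔx = 7.00² + 2·1.1·42 = 141 → v = 11.9 m/s
t = (v − v₀)/a = (11.9 − 7.00)/1.1 = 4.45 s

Phase 2 (decelerating): v₀ = 11.9 m/s, a = -1.5 m/s².
v = v₀ + at = 11.9 + (-1.5)(4) = 5.89 m/s
Δx = v₀t + ½at² = 11.9·4 + 0.5·-1.5·4² = 35.6 m

Phase 3 (accelerating): v₀ = 5.89 m/s, a = 2.4 m/s².
v² = v₀² + 2aΔx = 5.89² + 2·2.4·19 = 126 → v = 11.2 m/s
t = (v − v₀)/a = (11.2 − 5.89)/2.4 = 2.22 s
Final speed = 11.2 m/s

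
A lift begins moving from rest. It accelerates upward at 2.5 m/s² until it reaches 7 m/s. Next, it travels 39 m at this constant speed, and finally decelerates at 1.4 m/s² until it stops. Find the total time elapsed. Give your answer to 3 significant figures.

13.4 s

Phase 1 (accelerating): v₀ = 0 m/s, a = 2.5 m/s².
v = v₀ + at → t = (7 − 0) / 2.5 = 2.80 s
v² = v₀² + 2aΔx → Δx = (7² − 0²)/(2·2.5) = 9.80 m

Phase 2 (constant speed): v₀ = 7.00 m/s, a = 0 m/s².
Constant speed: t = d/v = 39/7.00 = 5.57 s

Phase 3 (decelerating): v₀ = 7.00 m/s, a = -1.4 m/s².
v = v₀ + at → t = (0 − 7.00) / -1.4 = 5.00 s
v² = v₀² + 2aΔx → Δx = (0² − 7.00²)/(2·-1.4) = 17.5 m
Total time = 2.80 + 5.57 + 5.00 = 13.4 s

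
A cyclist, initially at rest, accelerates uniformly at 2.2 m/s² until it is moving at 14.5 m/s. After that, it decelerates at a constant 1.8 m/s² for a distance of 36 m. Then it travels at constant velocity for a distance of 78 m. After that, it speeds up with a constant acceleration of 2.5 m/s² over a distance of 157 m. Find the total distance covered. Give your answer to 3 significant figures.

Phase 1 (accelerating): v₀ = 0 m/s, a = 2.2 m/s².
v = v₀ + at → t = (14.5 − 0) / 2.2 = 6.59 s
v² = v₀² + 2aΔx → Δx = (14.5² − 0²)/(2·2.2) = 47.8 m

Phase 2 (decelerating): v₀ = 14.5 m/s, a = -1.8 m/s².
v² = v₀² + 2aΔx = 14.5² + 2·-1.8·36 = 80.7 → v = 8.98 m/s
t = (v − v₀)/a = (8.98 − 14.5)/-1.8 = 3.07 s

Phase 3 (constant speed): v₀ = 8.98 m/s, a = 0 m/s².
Constant speed: t = d/v = 78/8.98 = 8.69 s

Phase 4 (accelerating): v₀ = 8.98 m/s, a = 2.5 m/s².
v² = v₀² + 2aΔx = 8.98² + 2·2.5·157 = 866 → v = 29.4 m/s
t = (v − v₀)/a = (29.4 − 8.98)/2.5 = 8.18 s
Total distance = 47.8 + 36.0 + 78.0 + 157 = 319 m

319 m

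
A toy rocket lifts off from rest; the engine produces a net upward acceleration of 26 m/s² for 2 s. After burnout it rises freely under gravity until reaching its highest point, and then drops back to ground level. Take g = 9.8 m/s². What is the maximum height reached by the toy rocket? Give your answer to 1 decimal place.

Phase 1 (powered ascent): v₀ = 0 m/s, a = 26 m/s².
v = v₀ + at = 0 + (26)(2) = 52.0 m/s
Δx = v₀t + ½at² = 0·2 + 0.5·26·2² = 52.0 m

Phase 2 (coasting upward): v₀ = 52.0 m/s, a = -9.8 m/s².
v = v₀ + at → t = (0 − 52.0) / -9.8 = 5.31 s
v² = v₀² + 2aΔx → Δx = (0² − 52.0²)/(2·-9.8) = 138 m
Maximum height = 52.0 + 138 = 190 m

190.0 m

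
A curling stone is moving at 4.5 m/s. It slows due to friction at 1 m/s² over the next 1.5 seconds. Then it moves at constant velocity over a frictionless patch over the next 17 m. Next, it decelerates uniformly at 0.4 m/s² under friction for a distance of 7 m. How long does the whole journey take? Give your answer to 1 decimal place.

Phase 1 (decelerating): v₀ = 4.50 m/s, a = -1 m/s².
v = v₀ + at = 4.50 + (-1)(1.5) = 3.00 m/s
Δx = v₀t + ½at² = 4.50·1.5 + 0.5·-1·1.5² = 5.62 m

Phase 2 (constant speed): v₀ = 3.00 m/s, a = 0 m/s².
Constant speed: t = d/v = 17/3.00 = 5.67 s

Phase 3 (decelerating): v₀ = 3.00 m/s, a = -0.4 m/s².
v² = v₀² + 2aΔx = 3.00² + 2·-0.4·7 = 3.40 → v = 1.84 m/s
t = (v − v₀)/a = (1.84 − 3.00)/-0.4 = 2.89 s
Total time = 1.50 + 5.67 + 2.89 = 10.1 s

10.1 s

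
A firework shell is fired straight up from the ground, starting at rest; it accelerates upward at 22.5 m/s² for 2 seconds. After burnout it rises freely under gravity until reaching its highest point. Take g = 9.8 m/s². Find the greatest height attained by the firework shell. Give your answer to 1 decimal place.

148.3 m

Phase 1 (powered ascent): v₀ = 0 m/s, a = 22.5 m/s².
v = v₀ + at = 0 + (22.5)(2) = 45.0 m/s
Δx = v₀t + ½at² = 0·2 + 0.5·22.5·2² = 45.0 m

Phase 2 (coasting upward): v₀ = 45.0 m/s, a = -9.8 m/s².
v = v₀ + at → t = (0 − 45.0) / -9.8 = 4.59 s
v² = v₀² + 2aΔx → Δx = (0² − 45.0²)/(2·-9.8) = 103 m
Maximum height = 45.0 + 103 = 148 m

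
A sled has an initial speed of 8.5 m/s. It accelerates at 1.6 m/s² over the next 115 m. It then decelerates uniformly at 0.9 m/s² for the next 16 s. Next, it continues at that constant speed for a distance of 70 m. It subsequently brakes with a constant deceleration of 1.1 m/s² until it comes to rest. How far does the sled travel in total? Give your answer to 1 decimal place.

425.2 m

Phase 1 (accelerating): v₀ = 8.50 m/s, a = 1.6 m/s².
v² = v₀² + 2aΔx = 8.50² + 2·1.6·115 = 440 → v = 21.0 m/s
t = (v − v₀)/a = (21.0 − 8.50)/1.6 = 7.80 s

Phase 2 (decelerating): v₀ = 21.0 m/s, a = -0.9 m/s².
v = v₀ + at = 21.0 + (-0.9)(16) = 6.58 m/s
Δx = v₀t + ½at² = 21.0·16 + 0.5·-0.9·16² = 221 m

Phase 3 (constant speed): v₀ = 6.58 m/s, a = 0 m/s².
Constant speed: t = d/v = 70/6.58 = 10.6 s

Phase 4 (decelerating): v₀ = 6.58 m/s, a = -1.1 m/s².
v = v₀ + at → t = (0 − 6.58) / -1.1 = 5.98 s
v² = v₀² + 2aΔx → Δx = (0² − 6.58²)/(2·-1.1) = 19.7 m
Total distance = 115 + 221 + 70.0 + 19.7 = 425 m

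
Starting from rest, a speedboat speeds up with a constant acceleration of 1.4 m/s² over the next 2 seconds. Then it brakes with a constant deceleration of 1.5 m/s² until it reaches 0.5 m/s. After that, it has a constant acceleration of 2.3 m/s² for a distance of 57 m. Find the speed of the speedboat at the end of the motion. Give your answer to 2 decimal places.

Phase 1 (accelerating): v₀ = 0 m/s, a = 1.4 m/s².
v = v₀ + at = 0 + (1.4)(2) = 2.80 m/s
Δx = v₀t + ½at² = 0·2 + 0.5·1.4·2² = 2.80 m

Phase 2 (decelerating): v₀ = 2.80 m/s, a = -1.5 m/s².
v = v₀ + at → t = (0.5 − 2.80) / -1.5 = 1.53 s
v² = v₀² + 2aΔx → Δx = (0.5² − 2.80²)/(2·-1.5) = 2.53 m

Phase 3 (accelerating): v₀ = 0.500 m/s, a = 2.3 m/s².
v² = v₀² + 2aΔx = 0.500² + 2·2.3·57 = 262 → v = 16.2 m/s
t = (v − v₀)/a = (16.2 − 0.500)/2.3 = 6.83 s
Final speed = 16.2 m/s

16.20 m/s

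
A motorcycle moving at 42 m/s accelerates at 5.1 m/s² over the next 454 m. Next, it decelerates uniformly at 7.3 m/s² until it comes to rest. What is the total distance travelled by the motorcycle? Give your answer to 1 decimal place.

892.0 m

Phase 1 (accelerating): v₀ = 42.0 m/s, a = 5.1 m/s².
v² = v₀² + 2aΔx = 42.0² + 2·5.1·454 = 6390 → v = 80.0 m/s
t = (v − v₀)/a = (80.0 − 42.0)/5.1 = 7.44 s

Phase 2 (decelerating): v₀ = 80.0 m/s, a = -7.3 m/s².
v = v₀ + at → t = (0 − 80.0) / -7.3 = 11.0 s
v² = v₀² + 2aΔx → Δx = (0² − 80.0²)/(2·-7.3) = 438 m
Total distance = 454 + 438 = 892 m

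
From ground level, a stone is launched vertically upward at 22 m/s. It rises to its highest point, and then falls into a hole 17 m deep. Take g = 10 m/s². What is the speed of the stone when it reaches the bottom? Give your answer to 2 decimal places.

Phase 1 (rising): v₀ = 22.0 m/s, a = -10 m/s².
v = v₀ + at → t = (0 − 22.0) / -10 = 2.20 s
v² = v₀² + 2aΔx → Δx = (0² − 22.0²)/(2·-10) = 24.2 m

Phase 2 (falling): v₀ = 0 m/s, a = -10 m/s².
Falls 41.2 m from rest: t = √(2·41.2/10) = 2.87 s; v = g·t = 28.7 m/s.
Final speed = 28.7 m/s

28.71 m/s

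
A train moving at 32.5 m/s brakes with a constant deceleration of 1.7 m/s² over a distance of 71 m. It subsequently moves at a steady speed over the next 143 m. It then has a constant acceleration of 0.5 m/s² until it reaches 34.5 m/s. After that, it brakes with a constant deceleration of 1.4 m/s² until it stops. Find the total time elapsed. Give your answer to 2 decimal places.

Phase 1 (decelerating): v₀ = 32.5 m/s, a = -1.7 m/s².
v² = v₀² + 2aΔx = 32.5² + 2·-1.7·71 = 815 → v = 28.5 m/s
t = (v − v₀)/a = (28.5 − 32.5)/-1.7 = 2.33 s

Phase 2 (constant speed): v₀ = 28.5 m/s, a = 0 m/s².
Constant speed: t = d/v = 143/28.5 = 5.01 s

Phase 3 (accelerating): v₀ = 28.5 m/s, a = 0.5 m/s².
v = v₀ + at → t = (34.5 − 28.5) / 0.5 = 11.9 s
v² = v₀² + 2aΔx → Δx = (34.5² − 28.5²)/(2·0.5) = 375 m

Phase 4 (decelerating): v₀ = 34.5 m/s, a = -1.4 m/s².
v = v₀ + at → t = (0 − 34.5) / -1.4 = 24.6 s
v² = v₀² + 2aΔx → Δx = (0² − 34.5²)/(2·-1.4) = 425 m
Total time = 2.33 + 5.01 + 11.9 + 24.6 = 43.9 s

43.89 s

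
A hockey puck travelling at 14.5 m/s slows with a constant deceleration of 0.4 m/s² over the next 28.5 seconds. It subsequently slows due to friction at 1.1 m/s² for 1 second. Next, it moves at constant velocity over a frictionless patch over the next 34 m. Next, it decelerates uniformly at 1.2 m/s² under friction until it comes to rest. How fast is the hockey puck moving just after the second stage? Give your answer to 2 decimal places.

Phase 1 (decelerating): v₀ = 14.5 m/s, a = -0.4 m/s².
v = v₀ + at = 14.5 + (-0.4)(28.5) = 3.10 m/s
Δx = v₀t + ½at² = 14.5·28.5 + 0.5·-0.4·28.5² = 251 m

Phase 2 (decelerating): v₀ = 3.10 m/s, a = -1.1 m/s².
v = v₀ + at = 3.10 + (-1.1)(1) = 2.00 m/s
Δx = v₀t + ½at² = 3.10·1 + 0.5·-1.1·1² = 2.55 m
Speed at end of phase 2 = 2.00 m/s

2.00 m/s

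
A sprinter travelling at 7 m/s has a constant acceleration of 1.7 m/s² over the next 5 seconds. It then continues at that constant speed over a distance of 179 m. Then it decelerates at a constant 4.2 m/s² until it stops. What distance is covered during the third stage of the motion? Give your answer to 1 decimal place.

Phase 1 (accelerating): v₀ = 7.00 m/s, a = 1.7 m/s².
v = v₀ + at = 7.00 + (1.7)(5) = 15.5 m/s
Δx = v₀t + ½at² = 7.00·5 + 0.5·1.7·5² = 56.2 m

Phase 2 (constant speed): v₀ = 15.5 m/s, a = 0 m/s².
Constant speed: t = d/v = 179/15.5 = 11.5 s

Phase 3 (decelerating): v₀ = 15.5 m/s, a = -4.2 m/s².
v = v₀ + at → t = (0 − 15.5) / -4.2 = 3.69 s
v² = v₀² + 2aΔx → Δx = (0² − 15.5²)/(2·-4.2) = 28.6 m
Distance in phase 3 = 28.6 m

28.6 m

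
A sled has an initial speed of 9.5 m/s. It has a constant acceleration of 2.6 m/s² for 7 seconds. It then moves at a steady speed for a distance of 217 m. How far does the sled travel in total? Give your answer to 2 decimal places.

347.20 m

Phase 1 (accelerating): v₀ = 9.50 m/s, a = 2.6 m/s².
v = v₀ + at = 9.50 + (2.6)(7) = 27.7 m/s
Δx = v₀t + ½at² = 9.50·7 + 0.5·2.6·7² = 130 m

Phase 2 (constant speed): v₀ = 27.7 m/s, a = 0 m/s².
Constant speed: t = d/v = 217/27.7 = 7.83 s
Total distance = 130 + 217 = 347 m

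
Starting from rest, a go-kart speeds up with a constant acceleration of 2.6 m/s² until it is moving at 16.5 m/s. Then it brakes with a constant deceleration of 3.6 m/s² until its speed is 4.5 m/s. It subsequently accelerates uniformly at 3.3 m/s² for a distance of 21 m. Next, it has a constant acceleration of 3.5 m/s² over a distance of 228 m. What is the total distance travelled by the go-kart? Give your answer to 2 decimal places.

Phase 1 (accelerating): v₀ = 0 m/s, a = 2.6 m/s².
v = v₀ + at → t = (16.5 − 0) / 2.6 = 6.35 s
v² = v₀² + 2aΔx → Δx = (16.5² − 0²)/(2·2.6) = 52.4 m

Phase 2 (decelerating): v₀ = 16.5 m/s, a = -3.6 m/s².
v = v₀ + at → t = (4.5 − 16.5) / -3.6 = 3.33 s
v² = v₀² + 2aΔx → Δx = (4.5² − 16.5²)/(2·-3.6) = 35.0 m

Phase 3 (accelerating): v₀ = 4.50 m/s, a = 3.3 m/s².
v² = v₀² + 2aΔx = 4.50² + 2·3.3·21 = 159 → v = 12.6 m/s
t = (v − v₀)/a = (12.6 − 4.50)/3.3 = 2.46 s

Phase 4 (accelerating): v₀ = 12.6 m/s, a = 3.5 m/s².
v² = v₀² + 2aΔx = 12.6² + 2·3.5·228 = 1750 → v = 41.9 m/s
t = (v − v₀)/a = (41.9 − 12.6)/3.5 = 8.37 s
Total distance = 52.4 + 35.0 + 21.0 + 228 = 336 m

336.36 m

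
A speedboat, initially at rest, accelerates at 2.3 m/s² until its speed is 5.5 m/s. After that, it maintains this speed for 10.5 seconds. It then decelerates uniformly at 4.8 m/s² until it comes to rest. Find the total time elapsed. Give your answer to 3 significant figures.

14.0 s

Phase 1 (accelerating): v₀ = 0 m/s, a = 2.3 m/s².
v = v₀ + at → t = (5.5 − 0) / 2.3 = 2.39 s
v² = v₀² + 2aΔx → Δx = (5.5² − 0²)/(2·2.3) = 6.58 m

Phase 2 (constant speed): v₀ = 5.50 m/s, a = 0 m/s².
v = v₀ + at = 5.50 + (0)(10.5) = 5.50 m/s
Δx = v₀t + ½at² = 5.50·10.5 + 0.5·0·10.5² = 57.8 m

Phase 3 (decelerating): v₀ = 5.50 m/s, a = -4.8 m/s².
v = v₀ + at → t = (0 − 5.50) / -4.8 = 1.15 s
v² = v₀² + 2aΔx → Δx = (0² − 5.50²)/(2·-4.8) = 3.15 m
Total time = 2.39 + 10.5 + 1.15 = 14.0 s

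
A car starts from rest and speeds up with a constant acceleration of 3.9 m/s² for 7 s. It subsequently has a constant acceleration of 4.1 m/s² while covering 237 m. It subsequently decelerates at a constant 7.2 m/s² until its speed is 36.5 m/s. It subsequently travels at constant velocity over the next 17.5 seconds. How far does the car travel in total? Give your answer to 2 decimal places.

1065.50 m

Phase 1 (accelerating): v₀ = 0 m/s, a = 3.9 m/s².
v = v₀ + at = 0 + (3.9)(7) = 27.3 m/s
Δx = v₀t + ½at² = 0·7 + 0.5·3.9·7² = 95.5 m

Phase 2 (accelerating): v₀ = 27.3 m/s, a = 4.1 m/s².
v² = v₀² + 2aΔx = 27.3² + 2·4.1·237 = 2690 → v = 51.9 m/s
t = (v − v₀)/a = (51.9 − 27.3)/4.1 = 5.99 s

Phase 3 (decelerating): v₀ = 51.9 m/s, a = -7.2 m/s².
v = v₀ + at → t = (36.5 − 51.9) / -7.2 = 2.13 s
v² = v₀² + 2aΔx → Δx = (36.5² − 51.9²)/(2·-7.2) = 94.2 m

Phase 4 (constant speed): v₀ = 36.5 m/s, a = 0 m/s².
v = v₀ + at = 36.5 + (0)(17.5) = 36.5 m/s
Δx = v₀t + ½at² = 36.5·17.5 + 0.5·0·17.5² = 639 m
Total distance = 95.5 + 237 + 94.2 + 639 = 1070 m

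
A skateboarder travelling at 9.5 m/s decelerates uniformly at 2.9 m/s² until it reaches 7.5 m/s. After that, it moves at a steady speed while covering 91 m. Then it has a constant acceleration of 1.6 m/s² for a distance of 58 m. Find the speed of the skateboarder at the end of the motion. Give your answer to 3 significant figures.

15.6 m/s

Phase 1 (decelerating): v₀ = 9.50 m/s, a = -2.9 m/s².
v = v₀ + at → t = (7.5 − 9.50) / -2.9 = 0.690 s
v² = v₀² + 2aΔx → Δx = (7.5² − 9.50²)/(2·-2.9) = 5.86 m

Phase 2 (constant speed): v₀ = 7.50 m/s, a = 0 m/s².
Constant speed: t = d/v = 91/7.50 = 12.1 s

Phase 3 (accelerating): v₀ = 7.50 m/s, a = 1.6 m/s².
v² = v₀² + 2aΔx = 7.50² + 2·1.6·58 = 242 → v = 15.6 m/s
t = (v − v₀)/a = (15.6 − 7.50)/1.6 = 5.03 s
Final speed = 15.6 m/s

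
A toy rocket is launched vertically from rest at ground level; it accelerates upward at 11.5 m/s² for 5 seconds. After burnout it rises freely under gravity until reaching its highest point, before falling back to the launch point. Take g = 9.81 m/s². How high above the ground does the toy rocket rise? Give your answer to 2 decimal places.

312.26 m

Phase 1 (powered ascent): v₀ = 0 m/s, a = 11.5 m/s².
v = v₀ + at = 0 + (11.5)(5) = 57.5 m/s
Δx = v₀t + ½at² = 0·5 + 0.5·11.5·5² = 144 m

Phase 2 (coasting upward): v₀ = 57.5 m/s, a = -9.81 m/s².
v = v₀ + at → t = (0 − 57.5) / -9.81 = 5.86 s
v² = v₀² + 2aΔx → Δx = (0² − 57.5²)/(2·-9.81) = 169 m
Maximum height = 144 + 169 = 312 m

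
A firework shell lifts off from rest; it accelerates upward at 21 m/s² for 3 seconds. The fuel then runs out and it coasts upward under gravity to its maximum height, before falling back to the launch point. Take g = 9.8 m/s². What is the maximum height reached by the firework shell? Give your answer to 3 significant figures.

Phase 1 (powered ascent): v₀ = 0 m/s, a = 21 m/s².
v = v₀ + at = 0 + (21)(3) = 63.0 m/s
Δx = v₀t + ½at² = 0·3 + 0.5·21·3² = 94.5 m

Phase 2 (coasting upward): v₀ = 63.0 m/s, a = -9.8 m/s².
v = v₀ + at → t = (0 − 63.0) / -9.8 = 6.43 s
v² = v₀² + 2aΔx → Δx = (0² − 63.0²)/(2·-9.8) = 202 m
Maximum height = 94.5 + 202 = 297 m

297 m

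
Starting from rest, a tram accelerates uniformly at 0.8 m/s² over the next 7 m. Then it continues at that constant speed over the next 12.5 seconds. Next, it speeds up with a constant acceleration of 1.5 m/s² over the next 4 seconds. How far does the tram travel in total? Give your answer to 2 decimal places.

Phase 1 (accelerating): v₀ = 0 m/s, a = 0.8 m/s².
v² = v₀² + 2aΔx = 0² + 2·0.8·7 = 11.2 → v = 3.35 m/s
t = (v − v₀)/a = (3.35 − 0)/0.8 = 4.18 s

Phase 2 (constant speed): v₀ = 3.35 m/s, a = 0 m/s².
v = v₀ + at = 3.35 + (0)(12.5) = 3.35 m/s
Δx = v₀t + ½at² = 3.35·12.5 + 0.5·0·12.5² = 41.8 m

Phase 3 (accelerating): v₀ = 3.35 m/s, a = 1.5 m/s².
v = v₀ + at = 3.35 + (1.5)(4) = 9.35 m/s
Δx = v₀t + ½at² = 3.35·4 + 0.5·1.5·4² = 25.4 m
Total distance = 7.00 + 41.8 + 25.4 = 74.2 m

74.22 m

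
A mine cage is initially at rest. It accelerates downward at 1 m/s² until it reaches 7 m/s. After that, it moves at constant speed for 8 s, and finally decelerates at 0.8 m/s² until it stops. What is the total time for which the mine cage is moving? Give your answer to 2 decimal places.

23.75 s

Phase 1 (accelerating): v₀ = 0 m/s, a = 1 m/s².
v = v₀ + at → t = (7 − 0) / 1 = 7.00 s
v² = v₀² + 2aΔx → Δx = (7² − 0²)/(2·1) = 24.5 m

Phase 2 (constant speed): v₀ = 7.00 m/s, a = 0 m/s².
v = v₀ + at = 7.00 + (0)(8) = 7.00 m/s
Δx = v₀t + ½at² = 7.00·8 + 0.5·0·8² = 56.0 m

Phase 3 (decelerating): v₀ = 7.00 m/s, a = -0.8 m/s².
v = v₀ + at → t = (0 − 7.00) / -0.8 = 8.75 s
v² = v₀² + 2aΔx → Δx = (0² − 7.00²)/(2·-0.8) = 30.6 m
Total time = 7.00 + 8.00 + 8.75 = 23.8 s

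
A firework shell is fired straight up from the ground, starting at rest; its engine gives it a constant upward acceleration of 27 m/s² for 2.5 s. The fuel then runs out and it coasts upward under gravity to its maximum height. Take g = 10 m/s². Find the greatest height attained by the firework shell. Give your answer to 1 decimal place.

312.2 m

Phase 1 (powered ascent): v₀ = 0 m/s, a = 27 m/s².
v = v₀ + at = 0 + (27)(2.5) = 67.5 m/s
Δx = v₀t + ½at² = 0·2.5 + 0.5·27·2.5² = 84.4 m

Phase 2 (coasting upward): v₀ = 67.5 m/s, a = -10 m/s².
v = v₀ + at → t = (0 − 67.5) / -10 = 6.75 s
v² = v₀² + 2aΔx → Δx = (0² − 67.5²)/(2·-10) = 228 m
Maximum height = 84.4 + 228 = 312 m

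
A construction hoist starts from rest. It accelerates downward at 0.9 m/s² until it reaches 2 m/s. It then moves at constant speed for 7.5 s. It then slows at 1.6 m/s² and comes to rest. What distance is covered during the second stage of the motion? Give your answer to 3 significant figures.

15.0 m

Phase 1 (accelerating): v₀ = 0 m/s, a = 0.9 m/s².
v = v₀ + at → t = (2 − 0) / 0.9 = 2.22 s
v² = v₀² + 2aΔx → Δx = (2² − 0²)/(2·0.9) = 2.22 m

Phase 2 (constant speed): v₀ = 2.00 m/s, a = 0 m/s².
v = v₀ + at = 2.00 + (0)(7.5) = 2.00 m/s
Δx = v₀t + ½at² = 2.00·7.5 + 0.5·0·7.5² = 15.0 m
Distance in phase 2 = 15.0 m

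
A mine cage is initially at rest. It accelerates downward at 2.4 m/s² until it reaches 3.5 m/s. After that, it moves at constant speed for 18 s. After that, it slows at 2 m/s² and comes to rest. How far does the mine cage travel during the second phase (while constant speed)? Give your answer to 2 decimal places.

63.00 m

Phase 1 (accelerating): v₀ = 0 m/s, a = 2.4 m/s².
v = v₀ + at → t = (3.5 − 0) / 2.4 = 1.46 s
v² = v₀² + 2aΔx → Δx = (3.5² − 0²)/(2·2.4) = 2.55 m

Phase 2 (constant speed): v₀ = 3.50 m/s, a = 0 m/s².
v = v₀ + at = 3.50 + (0)(18) = 3.50 m/s
Δx = v₀t + ½at² = 3.50·18 + 0.5·0·18² = 63.0 m
Distance in phase 2 = 63.0 m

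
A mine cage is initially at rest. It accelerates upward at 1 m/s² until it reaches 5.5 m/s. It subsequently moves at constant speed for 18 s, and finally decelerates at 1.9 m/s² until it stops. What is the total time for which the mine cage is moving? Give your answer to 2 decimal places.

26.39 s

Phase 1 (accelerating): v₀ = 0 m/s, a = 1 m/s².
v = v₀ + at → t = (5.5 − 0) / 1 = 5.50 s
v² = v₀² + 2aΔx → Δx = (5.5² − 0²)/(2·1) = 15.1 m

Phase 2 (constant speed): v₀ = 5.50 m/s, a = 0 m/s².
v = v₀ + at = 5.50 + (0)(18) = 5.50 m/s
Δx = v₀t + ½at² = 5.50·18 + 0.5·0·18² = 99.0 m

Phase 3 (decelerating): v₀ = 5.50 m/s, a = -1.9 m/s².
v = v₀ + at → t = (0 − 5.50) / -1.9 = 2.89 s
v² = v₀² + 2aΔx → Δx = (0² − 5.50²)/(2·-1.9) = 7.96 m
Total time = 5.50 + 18.0 + 2.89 = 26.4 s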